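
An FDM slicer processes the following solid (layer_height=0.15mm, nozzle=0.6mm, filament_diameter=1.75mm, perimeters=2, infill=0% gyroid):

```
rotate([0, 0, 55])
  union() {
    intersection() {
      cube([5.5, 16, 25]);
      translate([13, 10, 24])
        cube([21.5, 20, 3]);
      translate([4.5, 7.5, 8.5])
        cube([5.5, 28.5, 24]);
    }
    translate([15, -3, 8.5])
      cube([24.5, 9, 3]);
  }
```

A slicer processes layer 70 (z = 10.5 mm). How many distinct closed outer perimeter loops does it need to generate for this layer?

1

At z = 10.5 mm: the 5.5×16 cube contributes its full rectangle; the cube at (13, 10) is not intersected at this z (z outside [24, 27]); the cube at (4.5, 7.5) is present — its section is the full 5.5×28.5 rectangle; After intersecting: at least one operand is absent at this height, so nothing remains; the cube at (15, -3) (footprint 24.5×9) is included at this height; Merging all regions: only the 24.5×9 cube at (15, -3) is present, so the union is just that shape — 1 connected region; (whole slice rotated 55° about Z — lengths, areas and connectivity unchanged). The result has 1 disconnected region.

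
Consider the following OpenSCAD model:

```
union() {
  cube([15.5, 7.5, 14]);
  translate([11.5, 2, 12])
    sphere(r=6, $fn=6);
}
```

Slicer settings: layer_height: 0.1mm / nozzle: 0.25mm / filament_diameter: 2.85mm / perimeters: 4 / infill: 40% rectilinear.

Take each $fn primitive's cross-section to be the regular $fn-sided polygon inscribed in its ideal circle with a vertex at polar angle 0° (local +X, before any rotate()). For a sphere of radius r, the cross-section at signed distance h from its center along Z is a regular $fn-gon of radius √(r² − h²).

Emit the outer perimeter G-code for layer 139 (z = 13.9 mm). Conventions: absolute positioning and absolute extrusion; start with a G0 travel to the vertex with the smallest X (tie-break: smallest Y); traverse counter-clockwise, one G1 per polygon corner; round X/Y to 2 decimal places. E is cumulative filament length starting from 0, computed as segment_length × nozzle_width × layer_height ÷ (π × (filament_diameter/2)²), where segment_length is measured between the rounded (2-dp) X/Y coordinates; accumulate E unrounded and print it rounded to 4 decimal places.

G0 X0.00 Y0.00 Z13.90
G1 X6.96 Y0.00 E0.0273
G1 X8.65 Y-2.93 E0.0405
G1 X14.35 Y-2.93 E0.0629
G1 X17.19 Y2.00 E0.0852
G1 X15.50 Y4.93 E0.0984
G1 X15.50 Y7.50 E0.1085
G1 X0.00 Y7.50 E0.1692
G1 X0.00 Y0.00 E0.1986

At z = 13.9 mm: the cube (footprint 15.5×7.5) is included at this height; the sphere at (11.5, 2): section is a regular 6-gon, circumradius = √(r²−h²) = √(6²−1.9²) = 5.691; Taking the union: the regions partially overlap (shared area 57.83 mm²), so overlapping operands fuse into one piece — 1 connected region. The outline is a single polygon with 8 vertices. Extrusion per mm of travel: 0.25 × 0.1 / (π × 1.425²) = 0.003919. Accumulating E over each segment gives final E = 0.1986.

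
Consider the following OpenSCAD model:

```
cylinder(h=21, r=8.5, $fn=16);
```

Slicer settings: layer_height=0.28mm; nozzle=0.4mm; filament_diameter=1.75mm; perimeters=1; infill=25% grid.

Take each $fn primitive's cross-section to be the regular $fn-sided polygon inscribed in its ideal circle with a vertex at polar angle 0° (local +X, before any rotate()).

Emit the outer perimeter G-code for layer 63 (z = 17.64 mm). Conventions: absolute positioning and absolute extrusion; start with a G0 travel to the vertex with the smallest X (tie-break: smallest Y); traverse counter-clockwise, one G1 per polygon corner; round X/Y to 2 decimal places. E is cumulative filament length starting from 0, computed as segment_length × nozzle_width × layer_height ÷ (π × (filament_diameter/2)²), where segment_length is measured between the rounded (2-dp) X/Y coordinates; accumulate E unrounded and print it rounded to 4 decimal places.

At z = 17.64 mm: the r=8.5 cylinder contributes a regular 16-gon of circumradius 8.5. The outline is a single polygon with 16 vertices. Extrusion per mm of travel: 0.4 × 0.28 / (π × 0.875²) = 0.046564. Accumulating E over each segment gives final E = 2.4703.

G0 X-8.50 Y0.00 Z17.64
G1 X-7.85 Y-3.25 E0.1543
G1 X-6.01 Y-6.01 E0.3088
G1 X-3.25 Y-7.85 E0.4632
G1 X0.00 Y-8.50 E0.6176
G1 X3.25 Y-7.85 E0.7719
G1 X6.01 Y-6.01 E0.9264
G1 X7.85 Y-3.25 E1.0808
G1 X8.50 Y0.00 E1.2352
G1 X7.85 Y3.25 E1.3895
G1 X6.01 Y6.01 E1.5439
G1 X3.25 Y7.85 E1.6984
G1 X0.00 Y8.50 E1.8527
G1 X-3.25 Y7.85 E2.0071
G1 X-6.01 Y6.01 E2.1615
G1 X-7.85 Y3.25 E2.3160
G1 X-8.50 Y0.00 E2.4703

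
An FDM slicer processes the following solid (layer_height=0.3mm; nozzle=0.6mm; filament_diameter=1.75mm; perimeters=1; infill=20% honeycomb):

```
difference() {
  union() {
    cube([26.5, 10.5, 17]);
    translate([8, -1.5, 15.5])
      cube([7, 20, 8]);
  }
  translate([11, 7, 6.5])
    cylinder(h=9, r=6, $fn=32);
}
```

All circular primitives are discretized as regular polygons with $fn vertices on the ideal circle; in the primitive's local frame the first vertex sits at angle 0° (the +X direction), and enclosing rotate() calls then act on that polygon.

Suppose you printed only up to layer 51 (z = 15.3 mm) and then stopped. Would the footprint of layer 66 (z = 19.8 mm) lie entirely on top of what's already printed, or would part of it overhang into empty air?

part overhangs

Compare the two slices. At z = 15.3: the 26.5×10.5 cube contributes its full rectangle (area 278.25 mm²); the cube at (8, -1.5) does not reach this height (z outside [15.5, 23.5]); Combining (union): only the 26.5×10.5 cube is present, so the union is just that shape — area = 278.25 mm²; the r=6 cylinder at (11, 7) contributes a regular 32-gon of circumradius 6 (area = (32/2)·6.000²·sin(360°/32) = 112.37 mm²); Subtracting the remaining from the first: starting from the result so far (278.25 mm²), the r=6 cylinder at (11, 7) partially overlaps it — only the 95.52 mm² overlap (of its 112.37 mm²) is removed, clipping the outline — area = 182.73 mm². At z = 19.8: the cube is not intersected at this z (z outside [0, 17]); the 7×20 cube at (8, -1.5) contributes its full rectangle (area 140.00 mm²); Merging all regions: only the 7×20 cube at (8, -1.5) is present, so the union is just that shape — area = 140.00 mm²; the cylinder at (11, 7) is absent (z outside [6.5, 15.5]); After the difference (first − rest): none of the subtracted shapes is present at this height, so that combined region is unchanged — area = 140.00 mm². Checking containment: at z = 19.8 the cross-section extends beyond the z = 15.3 cross-section by about 130.15 mm².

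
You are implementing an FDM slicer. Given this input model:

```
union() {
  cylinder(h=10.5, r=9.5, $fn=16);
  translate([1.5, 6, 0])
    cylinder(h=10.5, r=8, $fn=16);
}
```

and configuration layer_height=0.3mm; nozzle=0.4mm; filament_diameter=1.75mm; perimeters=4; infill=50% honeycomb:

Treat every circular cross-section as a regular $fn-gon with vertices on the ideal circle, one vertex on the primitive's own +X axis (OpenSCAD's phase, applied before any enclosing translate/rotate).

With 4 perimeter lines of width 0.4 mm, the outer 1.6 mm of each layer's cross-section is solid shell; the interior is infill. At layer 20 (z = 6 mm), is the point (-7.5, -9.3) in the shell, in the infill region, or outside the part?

At z = 6 mm: the r=9.5 cylinder contributes a regular 16-gon of circumradius 9.5; the r=8 cylinder at (1.5, 6) gives a regular 16-gon of circumradius 8 (constant along its height); Merging all regions: the regions partially overlap (shared area 128.37 mm²), so overlapping operands fuse into one piece — 1 connected region. Overall, the cross-section is a single solid region. The nearest boundary edge runs (-3.64, -8.78)→(-6.72, -6.72); distance from the point to it = 2.58 mm. The point is not inside any of the regions above, so it lies outside the cross-section (2.58 mm from the nearest boundary).

outside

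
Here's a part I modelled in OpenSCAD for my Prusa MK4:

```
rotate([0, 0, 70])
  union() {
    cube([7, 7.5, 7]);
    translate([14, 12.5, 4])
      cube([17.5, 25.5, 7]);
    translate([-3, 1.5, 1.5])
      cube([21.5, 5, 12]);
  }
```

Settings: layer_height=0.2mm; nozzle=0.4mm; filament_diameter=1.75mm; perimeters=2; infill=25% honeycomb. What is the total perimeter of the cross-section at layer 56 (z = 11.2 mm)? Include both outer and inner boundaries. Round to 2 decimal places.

53.00 mm

At z = 11.2 mm: the cube does not reach this height (z outside [0, 7]); the cube at (14, 12.5) does not reach this height (z outside [4, 11]); the cube at (-3, 1.5) (footprint 21.5×5) is included at this height (perimeter 53.00 mm); Merging all regions: only the 21.5×5 cube at (-3, 1.5) is present, so the union is just that shape — boundary = 53.00 mm; (rotated 70° about Z; rotation is an isometry so areas/perimeters/island counts are preserved). Overall, the cross-section is a single solid region. Total boundary length (outer) = 53.00 mm.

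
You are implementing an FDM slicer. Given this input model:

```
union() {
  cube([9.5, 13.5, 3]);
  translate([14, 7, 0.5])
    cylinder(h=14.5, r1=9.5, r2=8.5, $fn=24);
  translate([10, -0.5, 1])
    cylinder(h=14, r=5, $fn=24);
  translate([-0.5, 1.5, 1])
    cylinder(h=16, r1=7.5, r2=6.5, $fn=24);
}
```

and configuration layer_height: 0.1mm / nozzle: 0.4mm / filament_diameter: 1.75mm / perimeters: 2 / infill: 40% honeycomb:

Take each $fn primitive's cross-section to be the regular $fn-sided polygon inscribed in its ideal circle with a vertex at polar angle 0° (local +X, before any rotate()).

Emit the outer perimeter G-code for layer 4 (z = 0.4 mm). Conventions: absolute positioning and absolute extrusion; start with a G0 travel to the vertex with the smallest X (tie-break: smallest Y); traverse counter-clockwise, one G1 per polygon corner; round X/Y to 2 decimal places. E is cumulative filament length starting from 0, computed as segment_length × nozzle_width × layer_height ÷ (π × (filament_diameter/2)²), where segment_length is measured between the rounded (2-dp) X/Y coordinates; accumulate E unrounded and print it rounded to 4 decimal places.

G0 X0.00 Y0.00 Z0.40
G1 X9.50 Y0.00 E0.1580
G1 X9.50 Y13.50 E0.3825
G1 X0.00 Y13.50 E0.5405
G1 X0.00 Y0.00 E0.7650

At z = 0.4 mm: the cube (footprint 9.5×13.5) is included at this height; the cone at (14, 7) is absent (z outside [0.5, 15]); the cylinder at (10, -0.5) is absent (z outside [1, 15]); the cone at (-0.5, 1.5) is absent (z outside [1, 17]); Merging all regions: only the 9.5×13.5 cube is present, so the union is just that shape — 1 connected region. The outline is a single polygon with 4 vertices. Extrusion per mm of travel: 0.4 × 0.1 / (π × 0.875²) = 0.016630. Accumulating E over each segment gives final E = 0.7650.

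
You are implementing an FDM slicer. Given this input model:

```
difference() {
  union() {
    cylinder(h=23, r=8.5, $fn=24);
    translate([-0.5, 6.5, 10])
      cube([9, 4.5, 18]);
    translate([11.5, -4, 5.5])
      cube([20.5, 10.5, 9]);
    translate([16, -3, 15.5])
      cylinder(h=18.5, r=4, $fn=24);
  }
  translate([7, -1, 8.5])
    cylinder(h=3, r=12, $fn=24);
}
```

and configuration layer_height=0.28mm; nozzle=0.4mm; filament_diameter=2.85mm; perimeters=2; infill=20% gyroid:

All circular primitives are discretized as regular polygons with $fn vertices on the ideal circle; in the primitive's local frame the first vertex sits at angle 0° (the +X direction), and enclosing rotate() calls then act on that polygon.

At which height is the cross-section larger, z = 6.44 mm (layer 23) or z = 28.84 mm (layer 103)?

layer 23 (z = 6.44 mm)

Layer 23 (z = 6.44): the r=8.5 cylinder contributes a regular 24-gon of circumradius 8.5 (area = (24/2)·8.500²·sin(360°/24) = 224.40 mm²); the cube at (-0.5, 6.5) is absent (z outside [10, 28]); the cube at (11.5, -4) (footprint 20.5×10.5) is included at this height (area 215.25 mm²); the cylinder at (16, -3) does not reach this height (z outside [15.5, 34]); Merging all regions: the 2 present regions are separate (no shared area or edge), so areas and boundary lengths simply add and each stays a separate island — area = 439.65 mm²; the cylinder at (7, -1) is not intersected at this z (z outside [8.5, 11.5]); Subtracting the remaining from the first: none of the subtracted shapes is present at this height, so the result so far is unchanged — area = 439.65 mm². So its area = 439.65 mm². Layer 103 (z = 28.84): the cylinder does not reach this height (z outside [0, 23]); the cube at (-0.5, 6.5) is absent (z outside [10, 28]); the cube at (11.5, -4) is absent (z outside [5.5, 14.5]); the r=4 cylinder at (16, -3) gives a regular 24-gon of circumradius 4 (constant along its height) (area = (24/2)·4.000²·sin(360°/24) = 49.69 mm²); Combining (union): only the r=4 cylinder at (16, -3) is present, so the union is just that shape — area = 49.69 mm²; the cylinder at (7, -1) does not reach this height (z outside [8.5, 11.5]); After the difference (first − rest): none of the subtracted shapes is present at this height, so that combined region is unchanged — area = 49.69 mm². So its area = 49.69 mm². Layer 23 is larger (439.65 vs 49.69 mm²).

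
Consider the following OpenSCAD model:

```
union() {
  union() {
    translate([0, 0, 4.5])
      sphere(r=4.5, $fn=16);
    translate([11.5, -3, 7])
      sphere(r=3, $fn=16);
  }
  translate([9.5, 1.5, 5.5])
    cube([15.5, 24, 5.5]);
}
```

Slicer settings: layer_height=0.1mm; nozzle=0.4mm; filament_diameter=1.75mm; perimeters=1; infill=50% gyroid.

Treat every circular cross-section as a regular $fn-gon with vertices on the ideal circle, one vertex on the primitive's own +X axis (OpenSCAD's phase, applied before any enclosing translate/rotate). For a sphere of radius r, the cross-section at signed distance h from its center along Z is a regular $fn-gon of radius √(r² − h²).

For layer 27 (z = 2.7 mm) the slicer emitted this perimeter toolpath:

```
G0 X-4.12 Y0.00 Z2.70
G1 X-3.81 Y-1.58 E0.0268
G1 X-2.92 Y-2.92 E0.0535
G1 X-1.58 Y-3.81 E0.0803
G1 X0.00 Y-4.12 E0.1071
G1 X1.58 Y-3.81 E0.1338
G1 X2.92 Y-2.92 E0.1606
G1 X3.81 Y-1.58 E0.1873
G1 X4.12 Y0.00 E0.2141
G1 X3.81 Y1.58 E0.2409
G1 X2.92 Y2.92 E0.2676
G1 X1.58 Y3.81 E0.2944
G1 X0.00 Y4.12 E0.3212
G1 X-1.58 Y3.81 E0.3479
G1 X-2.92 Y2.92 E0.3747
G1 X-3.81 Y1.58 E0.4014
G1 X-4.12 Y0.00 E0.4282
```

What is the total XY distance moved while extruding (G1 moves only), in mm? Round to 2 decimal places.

Sum the Euclidean lengths of each G1 segment: total = 25.75 mm.

25.75 mm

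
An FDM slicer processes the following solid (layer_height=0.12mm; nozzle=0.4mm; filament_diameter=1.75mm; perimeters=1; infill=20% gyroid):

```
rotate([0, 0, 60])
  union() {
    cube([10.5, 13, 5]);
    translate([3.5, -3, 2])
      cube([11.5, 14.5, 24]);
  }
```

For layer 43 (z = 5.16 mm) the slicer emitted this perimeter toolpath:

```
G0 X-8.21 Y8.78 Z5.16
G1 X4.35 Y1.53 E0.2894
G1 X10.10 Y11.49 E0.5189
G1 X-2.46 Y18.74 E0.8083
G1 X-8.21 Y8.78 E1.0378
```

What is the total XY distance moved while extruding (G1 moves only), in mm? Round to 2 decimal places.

Sum the Euclidean lengths of each G1 segment: total = 52.01 mm.

52.01 mm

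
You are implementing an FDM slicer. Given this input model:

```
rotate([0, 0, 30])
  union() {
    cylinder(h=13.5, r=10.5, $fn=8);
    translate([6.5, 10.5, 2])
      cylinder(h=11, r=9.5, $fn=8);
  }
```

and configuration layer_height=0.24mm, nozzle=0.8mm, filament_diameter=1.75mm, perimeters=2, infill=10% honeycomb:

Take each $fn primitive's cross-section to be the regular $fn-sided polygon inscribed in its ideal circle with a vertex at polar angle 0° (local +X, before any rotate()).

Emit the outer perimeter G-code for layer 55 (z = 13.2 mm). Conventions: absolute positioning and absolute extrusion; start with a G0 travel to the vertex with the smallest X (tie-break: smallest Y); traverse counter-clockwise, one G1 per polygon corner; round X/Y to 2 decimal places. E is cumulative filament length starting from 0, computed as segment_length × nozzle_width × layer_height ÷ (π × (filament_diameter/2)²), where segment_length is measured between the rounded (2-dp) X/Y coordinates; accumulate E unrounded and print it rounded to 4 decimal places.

G0 X-10.14 Y2.72 Z13.20
G1 X-9.09 Y-5.25 E0.6417
G1 X-2.72 Y-10.14 E1.2827
G1 X5.25 Y-9.09 E1.9244
G1 X10.14 Y-2.72 E2.5655
G1 X9.09 Y5.25 E3.2072
G1 X2.72 Y10.14 E3.8482
G1 X-5.25 Y9.09 E4.4899
G1 X-10.14 Y2.72 E5.1309

At z = 13.2 mm: the cylinder: section is a regular 8-gon, circumradius r=10.5; the cylinder at (6.5, 10.5) is absent (z outside [2, 13]); Combining (union): only the r=10.5 cylinder is present, so the union is just that shape — 1 connected region; (rotated 30° about Z; rotation is an isometry so areas/perimeters/island counts are preserved). The outline is a single polygon with 8 vertices. Extrusion per mm of travel: 0.8 × 0.24 / (π × 0.875²) = 0.079824. Accumulating E over each segment gives final E = 5.1309.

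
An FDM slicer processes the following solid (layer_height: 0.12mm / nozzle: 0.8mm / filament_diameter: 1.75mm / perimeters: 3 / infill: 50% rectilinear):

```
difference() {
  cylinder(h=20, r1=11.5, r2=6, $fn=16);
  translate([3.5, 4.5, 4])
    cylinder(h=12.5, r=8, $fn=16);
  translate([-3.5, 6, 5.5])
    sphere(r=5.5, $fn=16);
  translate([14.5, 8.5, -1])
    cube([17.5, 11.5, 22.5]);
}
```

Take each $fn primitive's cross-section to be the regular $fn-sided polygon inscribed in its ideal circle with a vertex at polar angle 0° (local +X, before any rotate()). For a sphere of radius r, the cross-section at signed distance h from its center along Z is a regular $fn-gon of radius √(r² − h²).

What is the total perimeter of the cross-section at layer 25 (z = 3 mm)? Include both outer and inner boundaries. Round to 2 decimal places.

79.56 mm

At z = 3 mm: the cone contributes a regular 16-gon of circumradius 10.675 (interpolated between r1=11.5 and r2=6 at t=0.150) (perimeter = 2·16·10.675·sin(180°/16) = 66.64 mm); the cylinder at (3.5, 4.5) is not intersected at this z (z outside [4, 16.5]); the r=5.5 sphere at (-3.5, 6) slices to a regular 16-gon of circumradius 4.899 (√(r²−h²) with h=2.5 from center) (perimeter = 2·16·4.899·sin(180°/16) = 30.58 mm); the cube at (14.5, 8.5) is present — its section is the full 17.5×11.5 rectangle (perimeter 58.00 mm); Subtracting the remaining from the first: starting from the cone, the r=5.5 sphere at (-3.5, 6) partially overlaps it — only the 66.49 mm² overlap (of its 73.48 mm²) is removed, clipping the outline; the 17.5×11.5 cube at (14.5, 8.5) misses the remaining region (no effect) — boundary = 79.56 mm. Overall, the cross-section is a single solid region. Total boundary length (outer) = 79.56 mm.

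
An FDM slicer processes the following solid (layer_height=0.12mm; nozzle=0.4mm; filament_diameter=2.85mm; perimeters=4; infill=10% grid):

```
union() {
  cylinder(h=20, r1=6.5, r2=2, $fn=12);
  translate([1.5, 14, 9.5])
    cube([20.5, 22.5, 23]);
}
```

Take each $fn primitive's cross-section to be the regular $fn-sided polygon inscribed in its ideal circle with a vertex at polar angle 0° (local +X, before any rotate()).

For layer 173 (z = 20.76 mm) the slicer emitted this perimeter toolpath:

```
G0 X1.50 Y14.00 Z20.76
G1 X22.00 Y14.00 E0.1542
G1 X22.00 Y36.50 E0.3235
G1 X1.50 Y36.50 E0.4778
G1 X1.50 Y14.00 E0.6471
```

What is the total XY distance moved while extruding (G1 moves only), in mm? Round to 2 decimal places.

86.00 mm

Sum the Euclidean lengths of each G1 segment: total = 86.00 mm.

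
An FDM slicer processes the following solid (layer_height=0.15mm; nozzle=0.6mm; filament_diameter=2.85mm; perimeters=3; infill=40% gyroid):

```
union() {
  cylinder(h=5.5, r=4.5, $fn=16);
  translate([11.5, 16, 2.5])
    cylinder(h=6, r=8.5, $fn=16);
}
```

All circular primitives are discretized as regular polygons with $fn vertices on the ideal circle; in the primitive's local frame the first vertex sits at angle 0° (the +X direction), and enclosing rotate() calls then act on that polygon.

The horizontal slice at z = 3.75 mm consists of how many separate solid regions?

2

At z = 3.75 mm: the r=4.5 cylinder gives a regular 16-gon of circumradius 4.5 (constant along its height); the r=8.5 cylinder at (11.5, 16) gives a regular 16-gon of circumradius 8.5 (constant along its height); Combining (union): the 2 present regions are separate (no shared area or edge), so areas and boundary lengths simply add and each stays a separate island — 2 connected regions. The result has 2 disconnected regions.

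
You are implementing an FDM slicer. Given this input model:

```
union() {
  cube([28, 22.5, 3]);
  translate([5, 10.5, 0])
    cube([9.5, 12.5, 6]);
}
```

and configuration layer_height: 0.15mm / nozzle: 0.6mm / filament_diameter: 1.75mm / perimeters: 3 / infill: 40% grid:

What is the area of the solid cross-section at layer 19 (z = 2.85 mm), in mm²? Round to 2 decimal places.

634.75 mm²

At z = 2.85 mm: the cube is present — its section is the full 28×22.5 rectangle (area 630.00 mm²); the cube at (5, 10.5) is present — its section is the full 9.5×12.5 rectangle (area 118.75 mm²); Merging all regions: the regions partially overlap — summed areas 748.75 mm² minus the doubly-counted overlap 114.00 mm² gives 634.75 mm² — area = 634.75 mm². Overall, the cross-section is a single solid region. Net area = 634.75 mm².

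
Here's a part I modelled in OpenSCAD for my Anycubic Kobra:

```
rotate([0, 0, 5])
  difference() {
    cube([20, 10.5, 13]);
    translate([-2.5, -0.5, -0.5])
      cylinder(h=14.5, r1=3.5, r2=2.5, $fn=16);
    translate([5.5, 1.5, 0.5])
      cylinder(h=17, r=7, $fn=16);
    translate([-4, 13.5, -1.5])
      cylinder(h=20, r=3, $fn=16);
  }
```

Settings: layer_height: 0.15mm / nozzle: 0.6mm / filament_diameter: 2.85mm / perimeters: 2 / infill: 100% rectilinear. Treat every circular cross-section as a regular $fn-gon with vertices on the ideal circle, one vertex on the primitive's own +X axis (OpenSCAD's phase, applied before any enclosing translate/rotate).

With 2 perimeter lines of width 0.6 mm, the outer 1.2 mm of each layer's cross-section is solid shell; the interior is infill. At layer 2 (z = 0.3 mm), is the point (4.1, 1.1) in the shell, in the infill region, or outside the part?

shell

At z = 0.3 mm: the 20×10.5 cube contributes its full rectangle; the cone at (-2.5, -0.5): at t=0.055 of its height the radius interpolates to r₁+(r₂−r₁)t = 3.445, giving a regular 16-gon of that circumradius; the cylinder at (5.5, 1.5) is absent (z outside [0.5, 17.5]); the cylinder at (-4, 13.5): section is a regular 16-gon, circumradius r=3; After the difference (first − rest): starting from the 20×10.5 cube, the cone at (-2.5, -0.5) partially overlaps it — only the 0.97 mm² overlap (of its 36.33 mm²) is removed, clipping the outline; the r=3 cylinder at (-4, 13.5) misses the remaining region (no effect) — 1 connected region; (rotated 5° about Z; rotation is an isometry so areas/perimeters/island counts are preserved). Overall, the cross-section is a single solid region. Undo the 5° rotation: the query point maps to (4.180, 0.738) in the un-rotated model frame. The nearest boundary edge runs (20.00, 0.00)→(0.85, 0.00); distance from the point to it = 0.74 mm. The point is inside the cross-section, 0.74 mm from the nearest boundary — within the 1.2 mm shell band (2 × 0.6).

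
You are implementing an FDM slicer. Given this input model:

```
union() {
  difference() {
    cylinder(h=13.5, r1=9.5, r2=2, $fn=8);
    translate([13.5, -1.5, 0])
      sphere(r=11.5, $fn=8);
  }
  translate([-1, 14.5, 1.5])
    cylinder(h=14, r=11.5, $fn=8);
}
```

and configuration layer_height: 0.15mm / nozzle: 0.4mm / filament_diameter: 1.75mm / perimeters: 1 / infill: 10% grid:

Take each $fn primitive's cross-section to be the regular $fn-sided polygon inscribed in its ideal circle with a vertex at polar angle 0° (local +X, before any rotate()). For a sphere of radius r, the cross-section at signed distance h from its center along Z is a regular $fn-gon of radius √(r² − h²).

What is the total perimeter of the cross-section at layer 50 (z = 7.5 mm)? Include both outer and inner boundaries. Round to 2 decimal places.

At z = 7.5 mm: the cone: at t=0.556 of its height the radius interpolates to r₁+(r₂−r₁)t = 5.333, giving a regular 8-gon of that circumradius (perimeter = 2·8·5.333·sin(180°/8) = 32.66 mm); the r=11.5 sphere at (13.5, -1.5) contributes a regular 8-gon of circumradius √(11.5²−7.5²) = 8.718 (perimeter = 2·8·8.718·sin(180°/8) = 53.38 mm); Taking the first minus the rest: starting from the cone, the r=11.5 sphere at (13.5, -1.5) misses the remaining region (no effect) — boundary = 32.66 mm; the cylinder at (-1, 14.5): section is a regular 8-gon, circumradius r=11.5 (perimeter = 2·8·11.500·sin(180°/8) = 70.41 mm); Taking the union: the regions partially overlap (shared area 6.36 mm²), so the edge portions inside another operand are dropped and the merged outline is re-measured after clipping — boundary = 90.87 mm. Overall, the cross-section is a single solid region. Total boundary length (outer) = 90.87 mm.

90.87 mm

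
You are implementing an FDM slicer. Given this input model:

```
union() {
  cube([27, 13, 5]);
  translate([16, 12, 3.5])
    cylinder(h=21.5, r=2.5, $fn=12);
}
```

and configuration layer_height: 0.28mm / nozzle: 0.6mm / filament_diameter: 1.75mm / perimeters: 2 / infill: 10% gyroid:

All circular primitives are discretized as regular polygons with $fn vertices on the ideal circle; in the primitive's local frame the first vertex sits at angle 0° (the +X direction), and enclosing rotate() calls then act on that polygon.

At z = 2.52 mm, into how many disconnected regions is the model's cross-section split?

1

At z = 2.52 mm: the cube (footprint 27×13) is included at this height; the cylinder at (16, 12) does not reach this height (z outside [3.5, 25]); Taking the union: only the 27×13 cube is present, so the union is just that shape — 1 connected region. The result has 1 disconnected region.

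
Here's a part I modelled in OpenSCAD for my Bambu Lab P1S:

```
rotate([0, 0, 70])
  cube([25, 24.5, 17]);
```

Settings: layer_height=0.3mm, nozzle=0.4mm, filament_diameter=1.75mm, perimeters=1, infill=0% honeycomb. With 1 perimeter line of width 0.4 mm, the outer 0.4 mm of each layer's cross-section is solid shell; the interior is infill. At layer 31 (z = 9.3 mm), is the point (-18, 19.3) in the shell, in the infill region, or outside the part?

At z = 9.3 mm: the cube (footprint 25×24.5) is included at this height; (whole slice rotated 70° about Z — lengths, areas and connectivity unchanged). Overall, the cross-section is a single solid region. Undo the 70° rotation: the query point maps to (11.980, 23.515) in the un-rotated model frame. The nearest boundary edge runs (25.00, 24.50)→(0.00, 24.50); distance from the point to it = 0.98 mm. The point is inside the cross-section and 0.98 mm from the nearest boundary — more than the 0.4 mm shell width (1 × 0.4), so it's in the infill interior.

infill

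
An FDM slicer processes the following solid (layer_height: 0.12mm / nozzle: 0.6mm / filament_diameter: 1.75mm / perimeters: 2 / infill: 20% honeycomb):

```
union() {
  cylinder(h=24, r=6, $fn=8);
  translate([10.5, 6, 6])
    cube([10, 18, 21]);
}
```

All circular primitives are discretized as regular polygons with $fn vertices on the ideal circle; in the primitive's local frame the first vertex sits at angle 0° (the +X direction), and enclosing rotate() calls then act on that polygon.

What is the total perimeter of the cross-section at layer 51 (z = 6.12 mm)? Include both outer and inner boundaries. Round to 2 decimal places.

At z = 6.12 mm: the r=6 cylinder gives a regular 8-gon of circumradius 6 (constant along its height) (perimeter = 2·8·6.000·sin(180°/8) = 36.74 mm); the 10×18 cube at (10.5, 6) contributes its full rectangle (perimeter 56.00 mm); Taking the union: the 2 present regions are separate (no shared area or edge), so areas and boundary lengths simply add and each stays a separate island — boundary = 92.74 mm. Overall, the cross-section has 2 separate islands. Total boundary length (outer) = 92.74 mm.

92.74 mm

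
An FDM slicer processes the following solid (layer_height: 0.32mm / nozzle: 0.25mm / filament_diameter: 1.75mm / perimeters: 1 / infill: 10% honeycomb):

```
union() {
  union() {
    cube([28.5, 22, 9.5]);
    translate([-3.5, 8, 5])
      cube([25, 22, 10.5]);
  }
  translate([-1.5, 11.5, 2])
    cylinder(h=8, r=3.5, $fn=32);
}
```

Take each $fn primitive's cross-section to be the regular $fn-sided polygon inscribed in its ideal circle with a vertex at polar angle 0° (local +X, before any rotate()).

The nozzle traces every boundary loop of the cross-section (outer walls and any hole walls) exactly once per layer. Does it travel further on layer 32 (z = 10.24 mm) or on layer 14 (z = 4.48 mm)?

Layer 32 (z = 10.24): the cube is absent (z outside [0, 9.5]); the cube at (-3.5, 8) (footprint 25×22) is included at this height (perimeter 94.00 mm); Merging all regions: only the 25×22 cube at (-3.5, 8) is present, so the union is just that shape — boundary = 94.00 mm; the cylinder at (-1.5, 11.5) is not intersected at this z (z outside [2, 10]); Merging all regions: only that combined region is present, so the union is just that shape — boundary = 94.00 mm. So its perimeter = 94.00 mm. Layer 14 (z = 4.48): the cube (footprint 28.5×22) is included at this height (perimeter 101.00 mm); the cube at (-3.5, 8) is not intersected at this z (z outside [5, 15.5]); Taking the union: only the 28.5×22 cube is present, so the union is just that shape — boundary = 101.00 mm; the r=3.5 cylinder at (-1.5, 11.5) contributes a regular 32-gon of circumradius 3.5 (perimeter = 2·32·3.500·sin(180°/32) = 21.96 mm); Taking the union: the regions partially overlap (shared area 8.98 mm²), so the edge portions inside another operand are dropped and the merged outline is re-measured after clipping — boundary = 108.79 mm. So its perimeter = 108.79 mm. Layer 14 is larger (108.79 vs 94.00 mm).

layer 14 (z = 4.48 mm)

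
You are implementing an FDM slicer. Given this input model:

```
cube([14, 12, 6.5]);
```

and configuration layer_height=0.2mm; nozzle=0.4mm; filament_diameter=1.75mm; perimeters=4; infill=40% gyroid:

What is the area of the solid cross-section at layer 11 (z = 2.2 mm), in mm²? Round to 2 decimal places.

168.00 mm²

At z = 2.2 mm: the 14×12 cube contributes its full rectangle (area 168.00 mm²). Overall, the cross-section is a single solid region. Net area = 168.00 mm².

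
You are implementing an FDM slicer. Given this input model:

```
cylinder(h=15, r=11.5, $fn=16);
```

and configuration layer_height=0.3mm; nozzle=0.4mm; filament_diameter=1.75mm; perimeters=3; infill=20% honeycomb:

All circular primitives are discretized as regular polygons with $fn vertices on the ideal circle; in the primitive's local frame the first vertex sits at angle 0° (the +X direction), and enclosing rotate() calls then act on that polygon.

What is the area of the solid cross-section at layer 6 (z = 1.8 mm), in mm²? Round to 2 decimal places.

At z = 1.8 mm: the r=11.5 cylinder contributes a regular 16-gon of circumradius 11.5 (area = (16/2)·11.500²·sin(360°/16) = 404.88 mm²). Overall, the cross-section is a single solid region. Net area = 404.88 mm².

404.88 mm²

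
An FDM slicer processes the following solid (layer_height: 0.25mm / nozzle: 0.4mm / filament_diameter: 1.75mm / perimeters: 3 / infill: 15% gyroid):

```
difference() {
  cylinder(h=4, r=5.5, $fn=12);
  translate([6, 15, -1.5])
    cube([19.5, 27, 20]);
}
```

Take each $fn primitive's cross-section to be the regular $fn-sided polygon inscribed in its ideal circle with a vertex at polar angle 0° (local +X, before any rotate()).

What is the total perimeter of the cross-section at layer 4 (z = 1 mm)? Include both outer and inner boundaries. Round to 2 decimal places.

At z = 1 mm: the r=5.5 cylinder contributes a regular 12-gon of circumradius 5.5 (perimeter = 2·12·5.500·sin(180°/12) = 34.16 mm); the cube at (6, 15) (footprint 19.5×27) is included at this height (perimeter 93.00 mm); After the difference (first − rest): starting from the r=5.5 cylinder, the 19.5×27 cube at (6, 15) misses the remaining region (no effect) — boundary = 34.16 mm. Overall, the cross-section is a single solid region. Total boundary length (outer) = 34.16 mm.

34.16 mm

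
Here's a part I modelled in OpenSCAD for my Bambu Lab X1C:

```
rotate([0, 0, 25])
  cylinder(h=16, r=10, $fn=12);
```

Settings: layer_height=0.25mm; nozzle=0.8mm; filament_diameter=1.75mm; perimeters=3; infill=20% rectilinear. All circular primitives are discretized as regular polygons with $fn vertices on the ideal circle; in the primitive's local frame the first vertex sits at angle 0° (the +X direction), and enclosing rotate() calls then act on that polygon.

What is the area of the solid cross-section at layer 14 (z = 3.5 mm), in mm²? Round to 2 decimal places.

300.00 mm²

At z = 3.5 mm: the r=10 cylinder gives a regular 12-gon of circumradius 10 (constant along its height) (area = (12/2)·10.000²·sin(360°/12) = 300.00 mm²); (rotated 25° about Z; rotation is an isometry so areas/perimeters/island counts are preserved). Overall, the cross-section is a single solid region. Net area = 300.00 mm².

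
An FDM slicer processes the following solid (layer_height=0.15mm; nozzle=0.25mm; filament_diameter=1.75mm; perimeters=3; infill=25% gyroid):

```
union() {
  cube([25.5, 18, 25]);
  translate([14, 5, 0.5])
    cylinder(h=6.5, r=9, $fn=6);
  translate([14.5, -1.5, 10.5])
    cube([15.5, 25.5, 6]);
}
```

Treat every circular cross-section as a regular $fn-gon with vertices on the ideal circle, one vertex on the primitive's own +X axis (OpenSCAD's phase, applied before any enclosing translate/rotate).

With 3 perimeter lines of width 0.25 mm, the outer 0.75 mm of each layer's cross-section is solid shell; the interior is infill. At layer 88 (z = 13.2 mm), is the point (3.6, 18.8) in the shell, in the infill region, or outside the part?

At z = 13.2 mm: the 25.5×18 cube contributes its full rectangle; the cylinder at (14, 5) is not intersected at this z (z outside [0.5, 7]); the cube at (14.5, -1.5) (footprint 15.5×25.5) is included at this height; Combining (union): the regions partially overlap (shared area 198.00 mm²), so overlapping operands fuse into one piece — 1 connected region. Overall, the cross-section is a single solid region. The nearest boundary edge runs (0.00, 18.00)→(14.50, 18.00); distance from the point to it = 0.80 mm. The point is not inside any of the regions above, so it lies outside the cross-section (0.80 mm from the nearest boundary).

outside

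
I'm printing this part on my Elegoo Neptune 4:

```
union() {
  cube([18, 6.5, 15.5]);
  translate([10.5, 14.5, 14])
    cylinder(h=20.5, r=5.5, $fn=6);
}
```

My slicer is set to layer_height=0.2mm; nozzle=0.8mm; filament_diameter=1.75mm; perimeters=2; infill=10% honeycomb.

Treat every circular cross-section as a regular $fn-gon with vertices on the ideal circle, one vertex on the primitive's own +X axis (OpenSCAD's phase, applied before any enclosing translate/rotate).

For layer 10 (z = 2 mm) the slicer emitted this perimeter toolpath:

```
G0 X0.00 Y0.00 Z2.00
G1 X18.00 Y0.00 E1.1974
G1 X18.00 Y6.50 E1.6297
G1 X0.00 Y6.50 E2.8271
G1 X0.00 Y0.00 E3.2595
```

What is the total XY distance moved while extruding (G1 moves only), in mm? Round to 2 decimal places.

49.00 mm

Sum the Euclidean lengths of each G1 segment: total = 49.00 mm.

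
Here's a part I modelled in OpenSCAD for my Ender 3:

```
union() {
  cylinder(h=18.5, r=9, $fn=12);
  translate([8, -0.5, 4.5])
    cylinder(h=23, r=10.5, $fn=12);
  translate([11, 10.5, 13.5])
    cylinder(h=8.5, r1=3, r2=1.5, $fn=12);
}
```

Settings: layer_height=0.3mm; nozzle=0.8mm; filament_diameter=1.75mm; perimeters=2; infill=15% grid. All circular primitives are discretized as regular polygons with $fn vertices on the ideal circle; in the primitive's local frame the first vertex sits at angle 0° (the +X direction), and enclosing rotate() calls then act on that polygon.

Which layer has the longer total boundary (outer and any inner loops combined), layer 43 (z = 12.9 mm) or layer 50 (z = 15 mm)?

layer 50 (z = 15 mm)

Layer 43 (z = 12.9): the r=9 cylinder gives a regular 12-gon of circumradius 9 (constant along its height) (perimeter = 2·12·9.000·sin(180°/12) = 55.90 mm); the r=10.5 cylinder at (8, -0.5) contributes a regular 12-gon of circumradius 10.5 (perimeter = 2·12·10.500·sin(180°/12) = 65.22 mm); the cone at (11, 10.5) does not reach this height (z outside [13.5, 22]); Taking the union: the regions partially overlap (shared area 135.80 mm²), so the edge portions inside another operand are dropped and the merged outline is re-measured after clipping — boundary = 77.62 mm. So its perimeter = 77.62 mm. Layer 50 (z = 15): the r=9 cylinder contributes a regular 12-gon of circumradius 9 (perimeter = 2·12·9.000·sin(180°/12) = 55.90 mm); the r=10.5 cylinder at (8, -0.5) contributes a regular 12-gon of circumradius 10.5 (perimeter = 2·12·10.500·sin(180°/12) = 65.22 mm); the cone at (11, 10.5) (r1=3→r2=1.5) has section circumradius 2.735 here — a regular 12-gon (perimeter = 2·12·2.735·sin(180°/12) = 16.99 mm); Taking the union: the regions partially overlap (shared area 140.54 mm²), so the edge portions inside another operand are dropped and the merged outline is re-measured after clipping — boundary = 84.16 mm. So its perimeter = 84.16 mm. Layer 50 is larger (84.16 vs 77.62 mm).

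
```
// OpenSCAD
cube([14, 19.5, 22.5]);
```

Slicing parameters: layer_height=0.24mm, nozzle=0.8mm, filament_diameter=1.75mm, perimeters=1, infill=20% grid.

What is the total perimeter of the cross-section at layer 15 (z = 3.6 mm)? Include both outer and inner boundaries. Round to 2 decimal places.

67.00 mm

At z = 3.6 mm: the cube (footprint 14×19.5) is included at this height (perimeter 67.00 mm). Overall, the cross-section is a single solid region. Total boundary length (outer) = 67.00 mm.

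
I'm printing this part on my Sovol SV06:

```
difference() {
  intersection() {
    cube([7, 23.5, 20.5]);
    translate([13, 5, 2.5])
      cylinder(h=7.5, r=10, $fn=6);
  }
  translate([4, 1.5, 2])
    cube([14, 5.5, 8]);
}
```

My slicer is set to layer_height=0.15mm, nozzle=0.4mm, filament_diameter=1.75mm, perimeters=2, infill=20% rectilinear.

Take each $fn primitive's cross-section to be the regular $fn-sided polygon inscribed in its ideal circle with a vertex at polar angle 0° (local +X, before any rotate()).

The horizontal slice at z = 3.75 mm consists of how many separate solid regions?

At z = 3.75 mm: the cube is present — its section is the full 7×23.5 rectangle; the r=10 cylinder at (13, 5) contributes a regular 6-gon of circumradius 10; Taking the intersection: the r=10 cylinder at (13, 5) partially overlaps the 7×23.5 cube; clipping to the common part keeps 26.64 mm² — 1 connected region; the cube at (4, 1.5) (footprint 14×5.5) is included at this height; After the difference (first − rest): starting from the result so far, the 14×5.5 cube at (4, 1.5) partially overlaps it — only the 15.58 mm² overlap (of its 77.00 mm²) is removed, clipping the outline — 3 connected regions. The result has 3 disconnected regions.

3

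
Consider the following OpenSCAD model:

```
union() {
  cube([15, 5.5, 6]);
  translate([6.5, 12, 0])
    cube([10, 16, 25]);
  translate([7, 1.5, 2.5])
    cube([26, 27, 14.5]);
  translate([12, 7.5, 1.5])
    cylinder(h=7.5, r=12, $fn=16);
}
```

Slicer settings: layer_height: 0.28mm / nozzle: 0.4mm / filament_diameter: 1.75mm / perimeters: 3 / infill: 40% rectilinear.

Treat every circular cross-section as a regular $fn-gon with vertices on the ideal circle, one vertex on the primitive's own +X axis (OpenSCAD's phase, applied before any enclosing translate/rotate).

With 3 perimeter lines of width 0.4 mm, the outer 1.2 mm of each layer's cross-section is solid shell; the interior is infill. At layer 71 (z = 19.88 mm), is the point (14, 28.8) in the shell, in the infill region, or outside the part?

outside

At z = 19.88 mm: the cube does not reach this height (z outside [0, 6]); the cube at (6.5, 12) is present — its section is the full 10×16 rectangle; the cube at (7, 1.5) is not intersected at this z (z outside [2.5, 17]); the cylinder at (12, 7.5) is not intersected at this z (z outside [1.5, 9]); Merging all regions: only the 10×16 cube at (6.5, 12) is present, so the union is just that shape — 1 connected region. Overall, the cross-section is a single solid region. The nearest boundary edge runs (16.50, 28.00)→(6.50, 28.00); distance from the point to it = 0.80 mm. The point is not inside any of the regions above, so it lies outside the cross-section (0.80 mm from the nearest boundary).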